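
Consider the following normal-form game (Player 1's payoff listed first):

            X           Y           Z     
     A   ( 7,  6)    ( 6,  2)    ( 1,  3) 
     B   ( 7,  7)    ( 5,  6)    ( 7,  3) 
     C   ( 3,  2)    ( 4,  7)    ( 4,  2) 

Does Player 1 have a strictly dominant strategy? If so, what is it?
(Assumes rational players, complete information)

No strictly dominant strategy exists for Player 1

Work:
A strategy strictly dominates another if it gives a strictly higher payoff against every opponent action. Compare each pair of P1's strategies column-by-column:
  A vs B: [7 vs 7, 6 vs 5, 1 vs 7] → A does not strictly dominate B (column X: 7 ≤ 7)
  A vs C: [7 vs 3, 6 vs 4, 1 vs 4] → A does not strictly dominate C (column Z: 1 ≤ 4)
  B vs A: [7 vs 7, 5 vs 6, 7 vs 1] → B does not strictly dominate A (column X: 7 ≤ 7)
  B vs C: [7 vs 3, 5 vs 4, 7 vs 4] → B strictly dominates C
  C vs A: [3 vs 7, 4 vs 6, 4 vs 1] → C does not strictly dominate A (column X: 3 ≤ 7)
  C vs B: [3 vs 7, 4 vs 5, 4 vs 7] → C does not strictly dominate B (column X: 3 ≤ 7)
No single strategy strictly dominates all others → no strictly dominant strategy.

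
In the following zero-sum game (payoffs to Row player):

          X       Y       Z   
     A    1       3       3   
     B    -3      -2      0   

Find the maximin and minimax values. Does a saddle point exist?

Maximin = 1, Minimax = 1, Saddle: True

Work:
Row minimums: [1, -3] → maximin = 1
Column maximums: [1, 3, 3] → minimax = 1
Saddle point exists! Game value = 1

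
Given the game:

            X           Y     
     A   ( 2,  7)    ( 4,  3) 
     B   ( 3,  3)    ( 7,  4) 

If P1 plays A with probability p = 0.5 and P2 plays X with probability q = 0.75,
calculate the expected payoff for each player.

E[P1] = 3.25, E[P2] = 4.625

Work:
E[P1] = p·q·π₁(A,X) + p·(1-q)·π₁(A,Y) + (1-p)·q·π₁(B,X) + (1-p)·(1-q)·π₁(B,Y)
= 0.5·0.75·2 + 0.5·0.25·4 + 0.5·0.75·3 + 0.5·0.25·7
= 3.25

E[P2] = 4.625 (similar calculation)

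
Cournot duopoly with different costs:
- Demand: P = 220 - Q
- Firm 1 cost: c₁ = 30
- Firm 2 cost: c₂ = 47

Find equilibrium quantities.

q₁* = 69.0, q₂* = 52.0

Work:
Reaction: q₁ = (220 - 30 - q₂)/2
Reaction: q₂ = (220 - 47 - q₁)/2
Solve simultaneously:
q₁* = (220 - 2×30 + 47)/3 = 69.0
q₂* = (220 - 2×47 + 30)/3 = 52.0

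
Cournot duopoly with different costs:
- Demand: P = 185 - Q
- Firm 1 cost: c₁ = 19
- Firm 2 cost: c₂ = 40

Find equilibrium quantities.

q₁* = 62.33, q₂* = 41.33

Work:
Reaction: q₁ = (185 - 19 - q₂)/2
Reaction: q₂ = (185 - 40 - q₁)/2
Solve simultaneously:
q₁* = (185 - 2×19 + 40)/3 = 62.33
q₂* = (185 - 2×40 + 19)/3 = 41.33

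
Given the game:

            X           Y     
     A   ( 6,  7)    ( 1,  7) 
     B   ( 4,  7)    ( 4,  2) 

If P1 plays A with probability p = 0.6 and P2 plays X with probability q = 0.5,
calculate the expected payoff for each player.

E[P1] = 3.7, E[P2] = 6.0

Work:
E[P1] = p·q·π₁(A,X) + p·(1-q)·π₁(A,Y) + (1-p)·q·π₁(B,X) + (1-p)·(1-q)·π₁(B,Y)
= 0.6·0.5·6 + 0.6·0.5·1 + 0.4·0.5·4 + 0.4·0.5·4
= 3.7

E[P2] = 6.0 (similar calculation)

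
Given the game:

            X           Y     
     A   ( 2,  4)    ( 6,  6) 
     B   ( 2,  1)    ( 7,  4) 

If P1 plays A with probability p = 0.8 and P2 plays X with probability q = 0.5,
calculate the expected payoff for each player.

E[P1] = 4.1, E[P2] = 4.5

Work:
E[P1] = p·q·π₁(A,X) + p·(1-q)·π₁(A,Y) + (1-p)·q·π₁(B,X) + (1-p)·(1-q)·π₁(B,Y)
= 0.8·0.5·2 + 0.8·0.5·6 + 0.2·0.5·2 + 0.2·0.5·7
= 4.1

E[P2] = 4.5 (similar calculation)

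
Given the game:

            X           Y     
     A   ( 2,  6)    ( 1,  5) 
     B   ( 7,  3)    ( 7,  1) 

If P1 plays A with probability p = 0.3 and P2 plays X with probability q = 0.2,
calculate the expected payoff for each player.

E[P1] = 5.26, E[P2] = 2.54

Work:
E[P1] = p·q·π₁(A,X) + p·(1-q)·π₁(A,Y) + (1-p)·q·π₁(B,X) + (1-p)·(1-q)·π₁(B,Y)
= 0.3·0.2·2 + 0.3·0.8·1 + 0.7·0.2·7 + 0.7·0.8·7
= 5.26

E[P2] = 2.54 (similar calculation)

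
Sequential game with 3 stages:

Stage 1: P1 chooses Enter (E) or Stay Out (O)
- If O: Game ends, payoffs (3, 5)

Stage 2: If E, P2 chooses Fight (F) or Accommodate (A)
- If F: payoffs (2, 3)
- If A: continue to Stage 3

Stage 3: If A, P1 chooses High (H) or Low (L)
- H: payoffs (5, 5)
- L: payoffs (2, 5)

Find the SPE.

SPE: (E, A, H); Outcome (5, 5)

Work:
Stage 3: P1 chooses H (5 vs 2)
Stage 2: P2: F->3, A->5 (anticipating H). Choose A
Stage 1: P1: O->3, E->5 (anticipating A, H). Choose E
SPE path: E -> A -> H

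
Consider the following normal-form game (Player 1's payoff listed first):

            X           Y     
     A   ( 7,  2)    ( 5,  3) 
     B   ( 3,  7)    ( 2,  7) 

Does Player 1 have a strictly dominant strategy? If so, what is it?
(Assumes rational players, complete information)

Yes, Player 1's strictly dominant strategy is A

Work:
A strategy strictly dominates another if it gives a strictly higher payoff against every opponent action. Compare each pair of P1's strategies column-by-column:
  A vs B: [7 vs 3, 5 vs 2] → A strictly dominates B
  B vs A: [3 vs 7, 2 vs 5] → B does not strictly dominate A (column X: 3 ≤ 7)
A strictly dominates every other strategy → strictly dominant.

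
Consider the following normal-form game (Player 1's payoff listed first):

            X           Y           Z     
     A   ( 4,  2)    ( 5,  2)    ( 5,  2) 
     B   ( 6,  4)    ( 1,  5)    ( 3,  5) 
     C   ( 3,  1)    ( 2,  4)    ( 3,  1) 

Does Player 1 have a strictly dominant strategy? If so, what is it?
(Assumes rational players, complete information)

No strictly dominant strategy exists for Player 1

Work:
A strategy strictly dominates another if it gives a strictly higher payoff against every opponent action. Compare each pair of P1's strategies column-by-column:
  A vs B: [4 vs 6, 5 vs 1, 5 vs 3] → A does not strictly dominate B (column X: 4 ≤ 6)
  A vs C: [4 vs 3, 5 vs 2, 5 vs 3] → A strictly dominates C
  B vs A: [6 vs 4, 1 vs 5, 3 vs 5] → B does not strictly dominate A (column Y: 1 ≤ 5)
  B vs C: [6 vs 3, 1 vs 2, 3 vs 3] → B does not strictly dominate C (column Y: 1 ≤ 2)
  C vs A: [3 vs 4, 2 vs 5, 3 vs 5] → C does not strictly dominate A (column X: 3 ≤ 4)
  C vs B: [3 vs 6, 2 vs 1, 3 vs 3] → C does not strictly dominate B (column X: 3 ≤ 6)
No single strategy strictly dominates all others → no strictly dominant strategy.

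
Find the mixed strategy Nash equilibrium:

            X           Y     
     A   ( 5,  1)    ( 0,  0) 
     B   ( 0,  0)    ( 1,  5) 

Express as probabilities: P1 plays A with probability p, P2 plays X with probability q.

p = 0.8333, q = 0.1667

Work:
Find probabilities that make opponent indifferent:
P2 chooses q to make P1 indifferent between A and B
P1 chooses p to make P2 indifferent between X and Y
Mixed NE: P1 plays (A: 0.8333, B: 0.1667), P2 plays (X: 0.1667, Y: 0.8333)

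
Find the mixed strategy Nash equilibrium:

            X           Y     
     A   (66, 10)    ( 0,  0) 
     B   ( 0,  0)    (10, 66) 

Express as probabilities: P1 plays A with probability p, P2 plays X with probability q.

p = 0.8684, q = 0.1316

Work:
Find probabilities that make opponent indifferent:
P2 chooses q to make P1 indifferent between A and B
P1 chooses p to make P2 indifferent between X and Y
Mixed NE: P1 plays (A: 0.8684, B: 0.1316), P2 plays (X: 0.1316, Y: 0.8684)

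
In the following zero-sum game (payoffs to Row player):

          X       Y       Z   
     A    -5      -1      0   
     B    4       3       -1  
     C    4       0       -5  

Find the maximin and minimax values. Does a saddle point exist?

Maximin = -1, Minimax = 0, Saddle: False

Work:
Row minimums: [-5, -1, -5] → maximin = -1
Column maximums: [4, 3, 0] → minimax = 0
No saddle point (maximin ≠ minimax). Mixed strategy needed.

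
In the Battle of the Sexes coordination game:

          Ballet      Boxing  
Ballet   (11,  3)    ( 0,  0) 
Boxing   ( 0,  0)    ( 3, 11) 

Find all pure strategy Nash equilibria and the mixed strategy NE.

Pure NE: (Ballet, Ballet) and (Boxing, Boxing); Mixed NE: p = 0.7857, q = 0.2143

Work:
Check pure NE:
(Ballet, Ballet): (11, 3) - no unilateral deviation beneficial
(Boxing, Boxing): (3, 11) - no unilateral deviation beneficial
Mixed NE: P1 plays Ballet with p = 0.7857, P2 plays Ballet with q = 0.2143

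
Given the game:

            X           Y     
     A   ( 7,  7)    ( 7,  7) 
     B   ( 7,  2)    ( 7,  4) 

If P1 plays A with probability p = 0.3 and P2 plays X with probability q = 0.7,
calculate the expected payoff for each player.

E[P1] = 7.0, E[P2] = 3.92

Work:
E[P1] = p·q·π₁(A,X) + p·(1-q)·π₁(A,Y) + (1-p)·q·π₁(B,X) + (1-p)·(1-q)·π₁(B,Y)
= 0.3·0.7·7 + 0.3·0.3·7 + 0.7·0.7·7 + 0.7·0.3·7
= 7.0

E[P2] = 3.92 (similar calculation)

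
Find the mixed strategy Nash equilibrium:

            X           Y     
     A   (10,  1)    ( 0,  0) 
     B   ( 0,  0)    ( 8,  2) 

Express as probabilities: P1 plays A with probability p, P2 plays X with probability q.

p = 0.6667, q = 0.4444

Work:
Find probabilities that make opponent indifferent:
P2 chooses q to make P1 indifferent between A and B
P1 chooses p to make P2 indifferent between X and Y
Mixed NE: P1 plays (A: 0.6667, B: 0.3333), P2 plays (X: 0.4444, Y: 0.5556)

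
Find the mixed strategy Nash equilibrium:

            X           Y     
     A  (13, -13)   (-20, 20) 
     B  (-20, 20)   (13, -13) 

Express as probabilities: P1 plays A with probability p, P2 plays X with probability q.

p = 0.5, q = 0.5

Work:
Find probabilities that make opponent indifferent:
P2 chooses q to make P1 indifferent between A and B
P1 chooses p to make P2 indifferent between X and Y
Mixed NE: P1 plays (A: 0.5, B: 0.5), P2 plays (X: 0.5, Y: 0.5)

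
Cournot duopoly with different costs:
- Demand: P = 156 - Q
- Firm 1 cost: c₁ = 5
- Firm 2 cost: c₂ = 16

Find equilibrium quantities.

q₁* = 54.0, q₂* = 43.0

Work:
Reaction: q₁ = (156 - 5 - q₂)/2
Reaction: q₂ = (156 - 16 - q₁)/2
Solve simultaneously:
q₁* = (156 - 2×5 + 16)/3 = 54.0
q₂* = (156 - 2×16 + 5)/3 = 43.0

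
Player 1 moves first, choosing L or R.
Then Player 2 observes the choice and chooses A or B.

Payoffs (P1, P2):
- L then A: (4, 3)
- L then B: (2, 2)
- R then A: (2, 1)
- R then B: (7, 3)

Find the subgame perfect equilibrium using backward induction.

P1 plays R, P2 plays A after L and B after R; Payoff (7, 3)

Work:
Backward induction:
After L: P2 chooses A → P1 gets 4
After R: P2 chooses B → P1 gets 7
P1 chooses R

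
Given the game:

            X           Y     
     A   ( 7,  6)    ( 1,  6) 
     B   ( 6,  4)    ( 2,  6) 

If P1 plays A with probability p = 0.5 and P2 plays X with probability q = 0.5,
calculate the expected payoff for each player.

E[P1] = 4.0, E[P2] = 5.5

Work:
E[P1] = p·q·π₁(A,X) + p·(1-q)·π₁(A,Y) + (1-p)·q·π₁(B,X) + (1-p)·(1-q)·π₁(B,Y)
= 0.5·0.5·7 + 0.5·0.5·1 + 0.5·0.5·6 + 0.5·0.5·2
= 4.0

E[P2] = 5.5 (similar calculation)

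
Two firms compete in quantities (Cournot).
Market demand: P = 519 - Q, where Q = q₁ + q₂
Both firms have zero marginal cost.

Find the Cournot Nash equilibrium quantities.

q₁* = q₂* = 173.0; P* = 173.0

Work:
Profit: π_i = P·q_i = (a - q_i - q_j)·q_i
FOC: ∂π_i/∂q_i = a - 2q_i - q_j = 0
Reaction function: q_i = (519 - q_j)/2
Symmetry: q* = 519/3 = 173.0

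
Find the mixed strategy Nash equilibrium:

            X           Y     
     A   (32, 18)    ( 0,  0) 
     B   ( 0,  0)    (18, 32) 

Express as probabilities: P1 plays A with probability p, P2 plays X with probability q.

p = 0.64, q = 0.36

Work:
Find probabilities that make opponent indifferent:
P2 chooses q to make P1 indifferent between A and B
P1 chooses p to make P2 indifferent between X and Y
Mixed NE: P1 plays (A: 0.64, B: 0.36), P2 plays (X: 0.36, Y: 0.64)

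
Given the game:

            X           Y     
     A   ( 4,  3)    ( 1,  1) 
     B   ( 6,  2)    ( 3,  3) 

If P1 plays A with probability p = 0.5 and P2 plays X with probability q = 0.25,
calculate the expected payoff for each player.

E[P1] = 2.75, E[P2] = 2.125

Work:
E[P1] = p·q·π₁(A,X) + p·(1-q)·π₁(A,Y) + (1-p)·q·π₁(B,X) + (1-p)·(1-q)·π₁(B,Y)
= 0.5·0.25·4 + 0.5·0.75·1 + 0.5·0.25·6 + 0.5·0.75·3
= 2.75

E[P2] = 2.125 (similar calculation)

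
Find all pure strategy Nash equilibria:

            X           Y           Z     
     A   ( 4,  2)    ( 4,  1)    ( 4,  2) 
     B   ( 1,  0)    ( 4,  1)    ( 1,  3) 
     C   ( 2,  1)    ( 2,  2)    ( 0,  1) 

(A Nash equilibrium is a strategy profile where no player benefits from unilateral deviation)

Nash equilibrium: (A, X), (A, Z)

Work:
Best responses:
  P1 vs X: payoffs [4, 1, 2] → best response A (payoff 4)
  P1 vs Y: payoffs [4, 4, 2] → best response A/B (payoff 4)
  P1 vs Z: payoffs [4, 1, 0] → best response A (payoff 4)
  P2 vs A: payoffs [2, 1, 2] → best response X/Z (payoff 2)
  P2 vs B: payoffs [0, 1, 3] → best response Z (payoff 3)
  P2 vs C: payoffs [1, 2, 1] → best response Y (payoff 2)
Mutual best responses: (A,X), (A,Z) → Nash equilibria.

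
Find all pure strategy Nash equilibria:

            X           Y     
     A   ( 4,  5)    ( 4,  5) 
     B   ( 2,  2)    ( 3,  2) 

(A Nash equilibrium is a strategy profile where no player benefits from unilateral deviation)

Nash equilibrium: (A, X), (A, Y)

Work:
Best responses:
  P1 vs X: payoffs [4, 2] → best response A (payoff 4)
  P1 vs Y: payoffs [4, 3] → best response A (payoff 4)
  P2 vs A: payoffs [5, 5] → best response X/Y (payoff 5)
  P2 vs B: payoffs [2, 2] → best response X/Y (payoff 2)
Mutual best responses: (A,X), (A,Y) → Nash equilibria.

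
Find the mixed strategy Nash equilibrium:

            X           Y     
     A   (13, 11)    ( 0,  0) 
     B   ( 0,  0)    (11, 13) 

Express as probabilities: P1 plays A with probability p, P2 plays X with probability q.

p = 0.5417, q = 0.4583

Work:
Find probabilities that make opponent indifferent:
P2 chooses q to make P1 indifferent between A and B
P1 chooses p to make P2 indifferent between X and Y
Mixed NE: P1 plays (A: 0.5417, B: 0.4583), P2 plays (X: 0.4583, Y: 0.5417)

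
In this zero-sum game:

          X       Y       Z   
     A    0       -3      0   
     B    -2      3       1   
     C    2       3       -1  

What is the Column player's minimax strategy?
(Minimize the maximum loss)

Column should play Z, value = 1

Work:
Column player minimizes Row's maximum payoff:
Column X: max payoff to Row = 2
Column Y: max payoff to Row = 3
Column Z: max payoff to Row = 1
Minimum is 1, achieved by column Z.
Minimax strategy: Z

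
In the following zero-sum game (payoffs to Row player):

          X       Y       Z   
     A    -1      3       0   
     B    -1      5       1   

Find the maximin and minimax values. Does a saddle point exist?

Maximin = -1, Minimax = -1, Saddle: True

Work:
Row minimums: [-1, -1] → maximin = -1
Column maximums: [-1, 5, 1] → minimax = -1
Saddle point exists! Game value = -1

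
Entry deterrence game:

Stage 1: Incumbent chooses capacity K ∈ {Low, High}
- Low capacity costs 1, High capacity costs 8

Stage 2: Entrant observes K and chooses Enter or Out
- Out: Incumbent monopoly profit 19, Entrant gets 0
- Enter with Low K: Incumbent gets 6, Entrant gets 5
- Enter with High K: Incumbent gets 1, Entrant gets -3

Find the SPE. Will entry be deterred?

SPE: (High, Enter|Low, Out|High); Entry deterred. Incumbent net profit = 11

Work:
After Low K: Entrant enters (5 > 0)
After High K: Entrant stays out (-3 < 0)
Incumbent: Low → 6−1=5, High → 19−8=11
Incumbent chooses High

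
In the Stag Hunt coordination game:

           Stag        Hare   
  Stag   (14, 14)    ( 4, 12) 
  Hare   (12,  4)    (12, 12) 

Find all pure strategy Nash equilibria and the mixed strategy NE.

Pure NE: (Stag, Stag) and (Hare, Hare); Mixed NE: p = 0.8, q = 0.8

Work:
Check pure NE:
(Stag, Stag): (14, 14) - no unilateral deviation beneficial
(Hare, Hare): (12, 12) - no unilateral deviation beneficial
Mixed NE: P1 plays Stag with p = 0.8, P2 plays Stag with q = 0.8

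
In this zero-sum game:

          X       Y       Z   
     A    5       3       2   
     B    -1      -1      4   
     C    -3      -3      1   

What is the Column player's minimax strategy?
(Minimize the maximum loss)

Column should play Y, value = 3

Work:
Column player minimizes Row's maximum payoff:
Column X: max payoff to Row = 5
Column Y: max payoff to Row = 3
Column Z: max payoff to Row = 4
Minimum is 3, achieved by column Y.
Minimax strategy: Y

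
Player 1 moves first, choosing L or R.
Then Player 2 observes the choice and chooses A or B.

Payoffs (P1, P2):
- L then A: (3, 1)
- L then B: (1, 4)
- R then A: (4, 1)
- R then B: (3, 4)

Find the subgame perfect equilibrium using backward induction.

P1 plays R, P2 plays B after L and B after R; Payoff (3, 4)

Work:
Backward induction:
After L: P2 chooses B → P1 gets 1
After R: P2 chooses B → P1 gets 3
P1 chooses R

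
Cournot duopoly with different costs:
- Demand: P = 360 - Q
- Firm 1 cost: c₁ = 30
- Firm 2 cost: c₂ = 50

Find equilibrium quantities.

q₁* = 116.67, q₂* = 96.67

Work:
Reaction: q₁ = (360 - 30 - q₂)/2
Reaction: q₂ = (360 - 50 - q₁)/2
Solve simultaneously:
q₁* = (360 - 2×30 + 50)/3 = 116.67
q₂* = (360 - 2×50 + 30)/3 = 96.67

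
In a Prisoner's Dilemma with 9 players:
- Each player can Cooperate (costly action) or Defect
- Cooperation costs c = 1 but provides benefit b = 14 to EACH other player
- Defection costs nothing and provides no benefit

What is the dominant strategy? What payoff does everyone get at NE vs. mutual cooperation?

Dominant: Defect; NE payoff = 0; Coop payoff = 111

Work:
Defect dominates (saves cost c = 1, benefit to others is external)
NE: All defect → everyone gets 0
If all cooperate: each receives (8)×14 - 1 = 111
Social dilemma: 111 > 0 but NE gives 0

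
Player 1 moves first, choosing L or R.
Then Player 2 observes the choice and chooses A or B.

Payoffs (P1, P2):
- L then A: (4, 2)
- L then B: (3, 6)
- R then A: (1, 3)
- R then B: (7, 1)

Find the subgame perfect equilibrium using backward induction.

P1 plays L, P2 plays B after L and A after R; Payoff (3, 6)

Work:
Backward induction:
After L: P2 chooses B → P1 gets 3
After R: P2 chooses A → P1 gets 1
P1 chooses L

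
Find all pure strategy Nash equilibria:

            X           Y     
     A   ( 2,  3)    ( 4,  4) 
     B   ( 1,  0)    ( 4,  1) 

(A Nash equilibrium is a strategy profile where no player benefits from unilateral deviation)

Nash equilibrium: (A, Y), (B, Y)

Work:
Best responses:
  P1 vs X: payoffs [2, 1] → best response A (payoff 2)
  P1 vs Y: payoffs [4, 4] → best response A/B (payoff 4)
  P2 vs A: payoffs [3, 4] → best response Y (payoff 4)
  P2 vs B: payoffs [0, 1] → best response Y (payoff 1)
Mutual best responses: (A,Y), (B,Y) → Nash equilibria.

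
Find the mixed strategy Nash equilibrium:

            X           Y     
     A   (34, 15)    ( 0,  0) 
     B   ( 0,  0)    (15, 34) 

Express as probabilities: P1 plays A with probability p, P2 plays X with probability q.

p = 0.6939, q = 0.3061

Work:
Find probabilities that make opponent indifferent:
P2 chooses q to make P1 indifferent between A and B
P1 chooses p to make P2 indifferent between X and Y
Mixed NE: P1 plays (A: 0.6939, B: 0.3061), P2 plays (X: 0.3061, Y: 0.6939)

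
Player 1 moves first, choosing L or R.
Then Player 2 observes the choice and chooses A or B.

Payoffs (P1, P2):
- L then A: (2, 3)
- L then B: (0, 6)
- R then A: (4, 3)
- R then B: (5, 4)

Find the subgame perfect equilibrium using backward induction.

P1 plays R, P2 plays B after L and B after R; Payoff (5, 4)

Work:
Backward induction:
After L: P2 chooses B → P1 gets 0
After R: P2 chooses B → P1 gets 5
P1 chooses R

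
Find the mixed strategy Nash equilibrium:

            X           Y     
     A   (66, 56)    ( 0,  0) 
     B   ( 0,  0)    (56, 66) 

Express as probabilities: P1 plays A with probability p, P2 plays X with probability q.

p = 0.541, q = 0.459

Work:
Find probabilities that make opponent indifferent:
P2 chooses q to make P1 indifferent between A and B
P1 chooses p to make P2 indifferent between X and Y
Mixed NE: P1 plays (A: 0.541, B: 0.459), P2 plays (X: 0.459, Y: 0.541)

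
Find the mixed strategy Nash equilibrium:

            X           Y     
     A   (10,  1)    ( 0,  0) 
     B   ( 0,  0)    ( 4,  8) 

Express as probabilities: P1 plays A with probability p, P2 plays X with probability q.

p = 0.8889, q = 0.2857

Work:
Find probabilities that make opponent indifferent:
P2 chooses q to make P1 indifferent between A and B
P1 chooses p to make P2 indifferent between X and Y
Mixed NE: P1 plays (A: 0.8889, B: 0.1111), P2 plays (X: 0.2857, Y: 0.7143)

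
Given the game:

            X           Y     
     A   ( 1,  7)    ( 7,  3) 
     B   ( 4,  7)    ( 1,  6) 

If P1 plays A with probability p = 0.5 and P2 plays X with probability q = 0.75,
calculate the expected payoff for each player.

E[P1] = 2.875, E[P2] = 6.375

Work:
E[P1] = p·q·π₁(A,X) + p·(1-q)·π₁(A,Y) + (1-p)·q·π₁(B,X) + (1-p)·(1-q)·π₁(B,Y)
= 0.5·0.75·1 + 0.5·0.25·7 + 0.5·0.75·4 + 0.5·0.25·1
= 2.875

E[P2] = 6.375 (similar calculation)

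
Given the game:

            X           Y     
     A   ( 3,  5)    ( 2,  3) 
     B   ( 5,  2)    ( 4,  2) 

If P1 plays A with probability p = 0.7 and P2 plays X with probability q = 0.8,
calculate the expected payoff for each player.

E[P1] = 3.4, E[P2] = 3.82

Work:
E[P1] = p·q·π₁(A,X) + p·(1-q)·π₁(A,Y) + (1-p)·q·π₁(B,X) + (1-p)·(1-q)·π₁(B,Y)
= 0.7·0.8·3 + 0.7·0.2·2 + 0.3·0.8·5 + 0.3·0.2·4
= 3.4

E[P2] = 3.82 (similar calculation)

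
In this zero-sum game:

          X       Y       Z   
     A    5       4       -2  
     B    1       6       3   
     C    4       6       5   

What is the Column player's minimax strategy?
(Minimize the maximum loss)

Column should play X or Z (all achieve the minimum), value = 5

Work:
Column player minimizes Row's maximum payoff:
Column X: max payoff to Row = 5
Column Y: max payoff to Row = 6
Column Z: max payoff to Row = 5
Minimum is 5, achieved by columns X, Z (tied).
Each of X or Z is a minimax strategy.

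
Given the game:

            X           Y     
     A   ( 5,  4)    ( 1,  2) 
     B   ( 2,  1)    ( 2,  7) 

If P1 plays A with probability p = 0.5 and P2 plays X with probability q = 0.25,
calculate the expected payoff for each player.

E[P1] = 2.0, E[P2] = 4.0

Work:
E[P1] = p·q·π₁(A,X) + p·(1-q)·π₁(A,Y) + (1-p)·q·π₁(B,X) + (1-p)·(1-q)·π₁(B,Y)
= 0.5·0.25·5 + 0.5·0.75·1 + 0.5·0.25·2 + 0.5·0.75·2
= 2.0

E[P2] = 4.0 (similar calculation)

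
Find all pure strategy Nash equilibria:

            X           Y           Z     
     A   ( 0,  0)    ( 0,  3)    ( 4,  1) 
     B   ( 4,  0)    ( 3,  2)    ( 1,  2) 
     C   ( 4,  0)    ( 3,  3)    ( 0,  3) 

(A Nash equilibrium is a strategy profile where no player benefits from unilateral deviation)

Nash equilibrium: (B, Y), (C, Y)

Work:
Best responses:
  P1 vs X: payoffs [0, 4, 4] → best response B/C (payoff 4)
  P1 vs Y: payoffs [0, 3, 3] → best response B/C (payoff 3)
  P1 vs Z: payoffs [4, 1, 0] → best response A (payoff 4)
  P2 vs A: payoffs [0, 3, 1] → best response Y (payoff 3)
  P2 vs B: payoffs [0, 2, 2] → best response Y/Z (payoff 2)
  P2 vs C: payoffs [0, 3, 3] → best response Y/Z (payoff 3)
Mutual best responses: (B,Y), (C,Y) → Nash equilibria.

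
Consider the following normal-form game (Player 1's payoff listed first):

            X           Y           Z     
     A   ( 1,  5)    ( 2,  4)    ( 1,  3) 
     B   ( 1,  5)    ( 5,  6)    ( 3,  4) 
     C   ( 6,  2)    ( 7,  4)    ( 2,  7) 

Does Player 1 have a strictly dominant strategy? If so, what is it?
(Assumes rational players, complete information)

No strictly dominant strategy exists for Player 1

Work:
A strategy strictly dominates another if it gives a strictly higher payoff against every opponent action. Compare each pair of P1's strategies column-by-column:
  A vs B: [1 vs 1, 2 vs 5, 1 vs 3] → A does not strictly dominate B (column X: 1 ≤ 1)
  A vs C: [1 vs 6, 2 vs 7, 1 vs 2] → A does not strictly dominate C (column X: 1 ≤ 6)
  B vs A: [1 vs 1, 5 vs 2, 3 vs 1] → B does not strictly dominate A (column X: 1 ≤ 1)
  B vs C: [1 vs 6, 5 vs 7, 3 vs 2] → B does not strictly dominate C (column X: 1 ≤ 6)
  C vs A: [6 vs 1, 7 vs 2, 2 vs 1] → C strictly dominates A
  C vs B: [6 vs 1, 7 vs 5, 2 vs 3] → C does not strictly dominate B (column Z: 2 ≤ 3)
No single strategy strictly dominates all others → no strictly dominant strategy.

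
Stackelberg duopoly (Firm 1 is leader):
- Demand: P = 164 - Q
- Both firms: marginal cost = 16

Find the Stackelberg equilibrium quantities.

q₁* (leader) = 74.0, q₂* (follower) = 37.0

Work:
Follower's reaction: q₂ = (a - c - q₁)/2
Leader substitutes: π₁ = q₁·(a - q₁ - (a-c-q₁)/2 - c)
FOC: q₁* = (164 - 16)/2 = 74.00
Then: q₂* = (164 - 16 - 74.0)/2 = 37.00
Leader has first-mover advantage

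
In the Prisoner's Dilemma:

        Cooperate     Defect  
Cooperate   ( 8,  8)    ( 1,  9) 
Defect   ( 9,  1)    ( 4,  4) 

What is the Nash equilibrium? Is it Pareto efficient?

(Defect, Defect) is NE; not Pareto efficient

Work:
Defect dominates Cooperate for both players:
If P2 cooperates: Defect (9) > Cooperate (8)
If P2 defects: Defect (4) > Cooperate (1)
NE: (Defect, Defect) with payoff (4, 4)
But (Cooperate, Cooperate) = (8, 8) Pareto dominates (4, 4)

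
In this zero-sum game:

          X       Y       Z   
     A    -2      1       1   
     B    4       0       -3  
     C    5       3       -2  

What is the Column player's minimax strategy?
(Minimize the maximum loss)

Column should play Z, value = 1

Work:
Column player minimizes Row's maximum payoff:
Column X: max payoff to Row = 5
Column Y: max payoff to Row = 3
Column Z: max payoff to Row = 1
Minimum is 1, achieved by column Z.
Minimax strategy: Z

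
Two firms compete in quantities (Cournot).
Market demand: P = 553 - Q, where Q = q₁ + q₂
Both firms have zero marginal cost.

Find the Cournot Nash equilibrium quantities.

q₁* = q₂* = 184.33; P* = 184.33

Work:
Profit: π_i = P·q_i = (a - q_i - q_j)·q_i
FOC: ∂π_i/∂q_i = a - 2q_i - q_j = 0
Reaction function: q_i = (553 - q_j)/2
Symmetry: q* = 553/3 = 184.33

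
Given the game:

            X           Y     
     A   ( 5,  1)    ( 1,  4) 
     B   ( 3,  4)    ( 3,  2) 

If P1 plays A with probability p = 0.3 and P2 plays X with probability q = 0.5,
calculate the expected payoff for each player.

E[P1] = 3.0, E[P2] = 2.85

Work:
E[P1] = p·q·π₁(A,X) + p·(1-q)·π₁(A,Y) + (1-p)·q·π₁(B,X) + (1-p)·(1-q)·π₁(B,Y)
= 0.3·0.5·5 + 0.3·0.5·1 + 0.7·0.5·3 + 0.7·0.5·3
= 3.0

E[P2] = 2.85 (similar calculation)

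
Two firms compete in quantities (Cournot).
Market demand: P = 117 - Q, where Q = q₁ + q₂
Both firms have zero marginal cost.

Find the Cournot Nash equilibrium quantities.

q₁* = q₂* = 39.0; P* = 39.0

Work:
Profit: π_i = P·q_i = (a - q_i - q_j)·q_i
FOC: ∂π_i/∂q_i = a - 2q_i - q_j = 0
Reaction function: q_i = (117 - q_j)/2
Symmetry: q* = 117/3 = 39.0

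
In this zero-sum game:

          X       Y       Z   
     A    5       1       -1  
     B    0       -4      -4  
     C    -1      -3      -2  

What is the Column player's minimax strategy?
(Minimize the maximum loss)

Column should play Z, value = -1

Work:
Column player minimizes Row's maximum payoff:
Column X: max payoff to Row = 5
Column Y: max payoff to Row = 1
Column Z: max payoff to Row = -1
Minimum is -1, achieved by column Z.
Minimax strategy: Z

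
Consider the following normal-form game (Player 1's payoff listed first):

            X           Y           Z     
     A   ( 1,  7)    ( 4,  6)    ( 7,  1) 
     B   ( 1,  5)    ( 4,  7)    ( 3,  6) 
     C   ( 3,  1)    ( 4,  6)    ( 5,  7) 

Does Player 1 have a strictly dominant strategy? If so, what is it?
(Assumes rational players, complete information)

No strictly dominant strategy exists for Player 1

Work:
A strategy strictly dominates another if it gives a strictly higher payoff against every opponent action. Compare each pair of P1's strategies column-by-column:
  A vs B: [1 vs 1, 4 vs 4, 7 vs 3] → A does not strictly dominate B (column X: 1 ≤ 1)
  A vs C: [1 vs 3, 4 vs 4, 7 vs 5] → A does not strictly dominate C (column X: 1 ≤ 3)
  B vs A: [1 vs 1, 4 vs 4, 3 vs 7] → B does not strictly dominate A (column X: 1 ≤ 1)
  B vs C: [1 vs 3, 4 vs 4, 3 vs 5] → B does not strictly dominate C (column X: 1 ≤ 3)
  C vs A: [3 vs 1, 4 vs 4, 5 vs 7] → C does not strictly dominate A (column Y: 4 ≤ 4)
  C vs B: [3 vs 1, 4 vs 4, 5 vs 3] → C does not strictly dominate B (column Y: 4 ≤ 4)
No single strategy strictly dominates all others → no strictly dominant strategy.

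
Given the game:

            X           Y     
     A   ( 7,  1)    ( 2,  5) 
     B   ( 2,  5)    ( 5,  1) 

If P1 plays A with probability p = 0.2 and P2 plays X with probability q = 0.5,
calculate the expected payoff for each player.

E[P1] = 3.7, E[P2] = 3.0

Work:
E[P1] = p·q·π₁(A,X) + p·(1-q)·π₁(A,Y) + (1-p)·q·π₁(B,X) + (1-p)·(1-q)·π₁(B,Y)
= 0.2·0.5·7 + 0.2·0.5·2 + 0.8·0.5·2 + 0.8·0.5·5
= 3.7

E[P2] = 3.0 (similar calculation)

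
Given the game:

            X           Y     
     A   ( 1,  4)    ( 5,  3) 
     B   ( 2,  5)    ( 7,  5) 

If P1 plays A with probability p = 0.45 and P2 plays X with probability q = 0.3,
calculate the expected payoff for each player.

E[P1] = 4.735, E[P2] = 4.235

Work:
E[P1] = p·q·π₁(A,X) + p·(1-q)·π₁(A,Y) + (1-p)·q·π₁(B,X) + (1-p)·(1-q)·π₁(B,Y)
= 0.45·0.3·1 + 0.45·0.7·5 + 0.55·0.3·2 + 0.55·0.7·7
= 4.735

E[P2] = 4.235 (similar calculation)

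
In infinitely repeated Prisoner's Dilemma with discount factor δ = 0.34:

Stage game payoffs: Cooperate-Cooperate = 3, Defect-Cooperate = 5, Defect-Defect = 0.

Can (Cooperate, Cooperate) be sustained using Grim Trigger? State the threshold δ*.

δ* = 0.4; since δ = 0.34 < 0.4, cooperation cannot be sustained

Work:
For Grim Trigger:
Cooperate forever: 3/(1-δ)
Defect then punished: 5 + 0·δ/(1-δ)
Need: 3/(1-δ) ≥ 5 + 0·δ/(1-δ)
Solving: δ ≥ (T-R)/(T-P) = (5-3)/(5-0) = 0.4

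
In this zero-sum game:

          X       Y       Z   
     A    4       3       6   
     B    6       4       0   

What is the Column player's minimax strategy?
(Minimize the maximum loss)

Column should play Y, value = 4

Work:
Column player minimizes Row's maximum payoff:
Column X: max payoff to Row = 6
Column Y: max payoff to Row = 4
Column Z: max payoff to Row = 6
Minimum is 4, achieved by column Y.
Minimax strategy: Y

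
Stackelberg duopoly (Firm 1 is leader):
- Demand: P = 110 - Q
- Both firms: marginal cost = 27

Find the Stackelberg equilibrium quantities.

q₁* (leader) = 41.5, q₂* (follower) = 20.75

Work:
Follower's reaction: q₂ = (a - c - q₁)/2
Leader substitutes: π₁ = q₁·(a - q₁ - (a-c-q₁)/2 - c)
FOC: q₁* = (110 - 27)/2 = 41.50
Then: q₂* = (110 - 27 - 41.5)/2 = 20.75
Leader has first-mover advantage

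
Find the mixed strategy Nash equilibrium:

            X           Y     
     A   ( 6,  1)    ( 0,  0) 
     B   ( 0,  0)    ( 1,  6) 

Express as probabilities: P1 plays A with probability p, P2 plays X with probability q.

p = 0.8571, q = 0.1429

Work:
Find probabilities that make opponent indifferent:
P2 chooses q to make P1 indifferent between A and B
P1 chooses p to make P2 indifferent between X and Y
Mixed NE: P1 plays (A: 0.8571, B: 0.1429), P2 plays (X: 0.1429, Y: 0.8571)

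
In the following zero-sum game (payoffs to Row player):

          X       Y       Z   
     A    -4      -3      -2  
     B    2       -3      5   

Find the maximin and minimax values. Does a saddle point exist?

Maximin = -3, Minimax = -3, Saddle: True

Work:
Row minimums: [-4, -3] → maximin = -3
Column maximums: [2, -3, 5] → minimax = -3
Saddle point exists! Game value = -3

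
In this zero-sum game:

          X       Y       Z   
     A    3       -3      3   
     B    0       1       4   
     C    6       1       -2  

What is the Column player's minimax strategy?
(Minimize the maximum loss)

Column should play Y, value = 1

Work:
Column player minimizes Row's maximum payoff:
Column X: max payoff to Row = 6
Column Y: max payoff to Row = 1
Column Z: max payoff to Row = 4
Minimum is 1, achieved by column Y.
Minimax strategy: Y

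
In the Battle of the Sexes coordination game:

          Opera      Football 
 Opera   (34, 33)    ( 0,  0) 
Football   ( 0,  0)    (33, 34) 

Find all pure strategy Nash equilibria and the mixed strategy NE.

Pure NE: (Opera, Opera) and (Football, Football); Mixed NE: p = 0.5075, q = 0.4925

Work:
Check pure NE:
(Opera, Opera): (34, 33) - no unilateral deviation beneficial
(Football, Football): (33, 34) - no unilateral deviation beneficial
Mixed NE: P1 plays Opera with p = 0.5075, P2 plays Opera with q = 0.4925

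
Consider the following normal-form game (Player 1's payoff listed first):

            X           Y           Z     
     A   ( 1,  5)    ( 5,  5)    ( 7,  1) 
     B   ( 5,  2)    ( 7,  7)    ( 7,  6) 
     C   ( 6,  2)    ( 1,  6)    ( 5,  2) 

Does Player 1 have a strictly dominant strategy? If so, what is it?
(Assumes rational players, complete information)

No strictly dominant strategy exists for Player 1

Work:
A strategy strictly dominates another if it gives a strictly higher payoff against every opponent action. Compare each pair of P1's strategies column-by-column:
  A vs B: [1 vs 5, 5 vs 7, 7 vs 7] → A does not strictly dominate B (column X: 1 ≤ 5)
  A vs C: [1 vs 6, 5 vs 1, 7 vs 5] → A does not strictly dominate C (column X: 1 ≤ 6)
  B vs A: [5 vs 1, 7 vs 5, 7 vs 7] → B does not strictly dominate A (column Z: 7 ≤ 7)
  B vs C: [5 vs 6, 7 vs 1, 7 vs 5] → B does not strictly dominate C (column X: 5 ≤ 6)
  C vs A: [6 vs 1, 1 vs 5, 5 vs 7] → C does not strictly dominate A (column Y: 1 ≤ 5)
  C vs B: [6 vs 5, 1 vs 7, 5 vs 7] → C does not strictly dominate B (column Y: 1 ≤ 7)
No single strategy strictly dominates all others → no strictly dominant strategy.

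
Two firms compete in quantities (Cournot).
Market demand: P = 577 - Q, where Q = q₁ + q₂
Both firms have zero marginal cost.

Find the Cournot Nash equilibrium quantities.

q₁* = q₂* = 192.33; P* = 192.33

Work:
Profit: π_i = P·q_i = (a - q_i - q_j)·q_i
FOC: ∂π_i/∂q_i = a - 2q_i - q_j = 0
Reaction function: q_i = (577 - q_j)/2
Symmetry: q* = 577/3 = 192.33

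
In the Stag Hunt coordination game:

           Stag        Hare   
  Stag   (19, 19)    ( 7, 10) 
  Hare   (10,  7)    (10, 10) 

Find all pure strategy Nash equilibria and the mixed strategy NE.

Pure NE: (Stag, Stag) and (Hare, Hare); Mixed NE: p = 0.25, q = 0.25

Work:
Check pure NE:
(Stag, Stag): (19, 19) - no unilateral deviation beneficial
(Hare, Hare): (10, 10) - no unilateral deviation beneficial
Mixed NE: P1 plays Stag with p = 0.25, P2 plays Stag with q = 0.25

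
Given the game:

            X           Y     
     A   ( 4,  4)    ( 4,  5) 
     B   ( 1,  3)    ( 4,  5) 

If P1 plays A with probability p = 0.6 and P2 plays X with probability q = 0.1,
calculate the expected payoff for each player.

E[P1] = 3.88, E[P2] = 4.86

Work:
E[P1] = p·q·π₁(A,X) + p·(1-q)·π₁(A,Y) + (1-p)·q·π₁(B,X) + (1-p)·(1-q)·π₁(B,Y)
= 0.6·0.1·4 + 0.6·0.9·4 + 0.4·0.1·1 + 0.4·0.9·4
= 3.88

E[P2] = 4.86 (similar calculation)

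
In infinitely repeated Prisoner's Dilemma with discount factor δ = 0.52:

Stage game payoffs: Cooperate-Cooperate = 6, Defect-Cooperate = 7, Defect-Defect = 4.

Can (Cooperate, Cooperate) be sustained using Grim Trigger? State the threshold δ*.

δ* = 0.3333; since δ = 0.52 ≥ 0.3333, cooperation can be sustained

Work:
For Grim Trigger:
Cooperate forever: 6/(1-δ)
Defect then punished: 7 + 4·δ/(1-δ)
Need: 6/(1-δ) ≥ 7 + 4·δ/(1-δ)
Solving: δ ≥ (T-R)/(T-P) = (7-6)/(7-4) = 0.3333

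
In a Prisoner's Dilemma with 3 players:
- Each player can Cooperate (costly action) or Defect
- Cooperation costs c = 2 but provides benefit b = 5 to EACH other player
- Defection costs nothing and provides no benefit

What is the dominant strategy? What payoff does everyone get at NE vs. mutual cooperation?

Dominant: Defect; NE payoff = 0; Coop payoff = 8

Work:
Defect dominates (saves cost c = 2, benefit to others is external)
NE: All defect → everyone gets 0
If all cooperate: each receives (2)×5 - 2 = 8
Social dilemma: 8 > 0 but NE gives 0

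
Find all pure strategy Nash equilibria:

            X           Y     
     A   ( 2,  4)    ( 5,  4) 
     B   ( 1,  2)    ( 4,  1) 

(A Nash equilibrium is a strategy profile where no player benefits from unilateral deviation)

Nash equilibrium: (A, X), (A, Y)

Work:
Best responses:
  P1 vs X: payoffs [2, 1] → best response A (payoff 2)
  P1 vs Y: payoffs [5, 4] → best response A (payoff 5)
  P2 vs A: payoffs [4, 4] → best response X/Y (payoff 4)
  P2 vs B: payoffs [2, 1] → best response X (payoff 2)
Mutual best responses: (A,X), (A,Y) → Nash equilibria.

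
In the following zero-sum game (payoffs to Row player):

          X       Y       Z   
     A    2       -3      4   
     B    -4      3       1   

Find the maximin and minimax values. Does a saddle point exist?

Maximin = -3, Minimax = 2, Saddle: False

Work:
Row minimums: [-3, -4] → maximin = -3
Column maximums: [2, 3, 4] → minimax = 2
No saddle point (maximin ≠ minimax). Mixed strategy needed.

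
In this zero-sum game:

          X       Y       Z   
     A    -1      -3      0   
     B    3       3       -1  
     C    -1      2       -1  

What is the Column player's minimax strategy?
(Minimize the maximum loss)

Column should play Z, value = 0

Work:
Column player minimizes Row's maximum payoff:
Column X: max payoff to Row = 3
Column Y: max payoff to Row = 3
Column Z: max payoff to Row = 0
Minimum is 0, achieved by column Z.
Minimax strategy: Z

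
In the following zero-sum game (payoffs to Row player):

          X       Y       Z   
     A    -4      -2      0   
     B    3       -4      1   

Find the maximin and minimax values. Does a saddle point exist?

Maximin = -4, Minimax = -2, Saddle: False

Work:
Row minimums: [-4, -4] → maximin = -4
Column maximums: [3, -2, 1] → minimax = -2
No saddle point (maximin ≠ minimax). Mixed strategy needed.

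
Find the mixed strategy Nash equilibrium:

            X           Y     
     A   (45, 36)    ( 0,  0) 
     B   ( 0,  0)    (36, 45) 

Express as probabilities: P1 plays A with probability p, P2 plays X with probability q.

p = 0.5556, q = 0.4444

Work:
Find probabilities that make opponent indifferent:
P2 chooses q to make P1 indifferent between A and B
P1 chooses p to make P2 indifferent between X and Y
Mixed NE: P1 plays (A: 0.5556, B: 0.4444), P2 plays (X: 0.4444, Y: 0.5556)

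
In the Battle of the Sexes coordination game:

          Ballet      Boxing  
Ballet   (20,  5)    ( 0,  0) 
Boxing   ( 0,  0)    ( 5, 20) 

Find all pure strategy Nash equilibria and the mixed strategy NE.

Pure NE: (Ballet, Ballet) and (Boxing, Boxing); Mixed NE: p = 0.8, q = 0.2

Work:
Check pure NE:
(Ballet, Ballet): (20, 5) - no unilateral deviation beneficial
(Boxing, Boxing): (5, 20) - no unilateral deviation beneficial
Mixed NE: P1 plays Ballet with p = 0.8, P2 plays Ballet with q = 0.2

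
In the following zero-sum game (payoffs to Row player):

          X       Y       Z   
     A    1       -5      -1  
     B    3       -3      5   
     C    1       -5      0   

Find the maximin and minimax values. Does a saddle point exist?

Maximin = -3, Minimax = -3, Saddle: True

Work:
Row minimums: [-5, -3, -5] → maximin = -3
Column maximums: [3, -3, 5] → minimax = -3
Saddle point exists! Game value = -3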